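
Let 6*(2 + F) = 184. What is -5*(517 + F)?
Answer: -8185/3 ≈ -2728.3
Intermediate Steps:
F = 86/3 (F = -2 + (1/6)*184 = -2 + 92/3 = 86/3 ≈ 28.667)
-5*(517 + F) = -5*(517 + 86/3) = -5*1637/3 = -8185/3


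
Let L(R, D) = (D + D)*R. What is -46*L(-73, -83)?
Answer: -557428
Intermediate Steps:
L(R, D) = 2*D*R (L(R, D) = (2*D)*R = 2*D*R)
-46*L(-73, -83) = -92*(-83)*(-73) = -46*12118 = -557428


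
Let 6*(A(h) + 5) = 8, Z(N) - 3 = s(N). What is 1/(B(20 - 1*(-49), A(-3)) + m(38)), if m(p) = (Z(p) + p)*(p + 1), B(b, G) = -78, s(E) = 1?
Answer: 1/1560 ≈ 0.00064103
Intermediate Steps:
Z(N) = 4 (Z(N) = 3 + 1 = 4)
A(h) = -11/3 (A(h) = -5 + (⅙)*8 = -5 + 4/3 = -11/3)
m(p) = (1 + p)*(4 + p) (m(p) = (4 + p)*(p + 1) = (4 + p)*(1 + p) = (1 + p)*(4 + p))
1/(B(20 - 1*(-49), A(-3)) + m(38)) = 1/(-78 + (4 + 38² + 5*38)) = 1/(-78 + (4 + 1444 + 190)) = 1/(-78 + 1638) = 1/1560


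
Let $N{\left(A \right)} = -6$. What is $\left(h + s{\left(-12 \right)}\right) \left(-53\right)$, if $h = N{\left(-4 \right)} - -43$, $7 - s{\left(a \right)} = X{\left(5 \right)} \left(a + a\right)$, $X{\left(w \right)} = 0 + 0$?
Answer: $-2332$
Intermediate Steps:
$X{\left(w \right)} = 0$
$s{\left(a \right)} = 7$ ($s{\left(a \right)} = 7 - 0 \left(a + a\right) = 7 - 0 \cdot 2 a = 7 - 0 = 7 + 0 = 7$)
$h = 37$ ($h = -6 - -43 = -6 + 43 = 37$)
$\left(h + s{\left(-12 \right)}\right) \left(-53\right) = \left(37 + 7\right) \left(-53\right) = 44 \left(-53\right) = -2332$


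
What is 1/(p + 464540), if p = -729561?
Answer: -1/265021 ≈ -3.7733e-6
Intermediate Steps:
1/(p + 464540) = 1/(-729561 + 464540) = 1/(-265021) = -1/265021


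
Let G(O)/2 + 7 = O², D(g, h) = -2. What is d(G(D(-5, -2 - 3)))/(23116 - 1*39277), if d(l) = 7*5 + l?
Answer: -29/16161 ≈ -0.0017944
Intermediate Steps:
G(O) = -14 + 2*O²
d(l) = 35 + l
d(G(D(-5, -2 - 3)))/(23116 - 1*39277) = (35 + (-14 + 2*(-2)²))/(23116 - 1*39277) = (35 + (-14 + 2*4))/(23116 - 39277) = (35 + (-14 + 8))/(-16161) = (35 - 6)*(-1/16161) = 29*(-1/16161) = -29/16161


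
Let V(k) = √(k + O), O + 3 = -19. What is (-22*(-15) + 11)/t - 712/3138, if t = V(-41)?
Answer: -356/1569 - 341*I*√7/21 ≈ -0.2269 - 42.962*I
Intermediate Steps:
O = -22 (O = -3 - 19 = -22)
V(k) = √(-22 + k) (V(k) = √(k - 22) = √(-22 + k))
t = 3*I*√7 (t = √(-22 - 41) = √(-63) = 3*I*√7 ≈ 7.9373*I)
(-22*(-15) + 11)/t - 712/3138 = (-22*(-15) + 11)/((3*I*√7)) - 712/3138 = (330 + 11)*(-I*√7/21) - 712*1/3138 = 341*(-I*√7/21) - 356/1569 = -341*I*√7/21 - 356/1569 = -356/1569 - 341*I*√7/21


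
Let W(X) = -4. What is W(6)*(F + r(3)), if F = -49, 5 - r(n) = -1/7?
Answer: 1228/7 ≈ 175.43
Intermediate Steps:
r(n) = 36/7 (r(n) = 5 - (-1)/7 = 5 - 1*(-1/7) = 5 + 1/7 = 36/7)
W(6)*(F + r(3)) = -4*(-49 + 36/7) = -4*(-307/7) = 1228/7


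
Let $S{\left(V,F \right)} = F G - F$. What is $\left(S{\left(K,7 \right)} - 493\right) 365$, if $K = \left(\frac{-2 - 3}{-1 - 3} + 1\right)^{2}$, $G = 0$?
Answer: $-182500$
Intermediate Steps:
$K = \frac{81}{16}$ ($K = \left(- \frac{5}{-4} + 1\right)^{2} = \left(\left(-5\right) \left(- \frac{1}{4}\right) + 1\right)^{2} = \left(\frac{5}{4} + 1\right)^{2} = \left(\frac{9}{4}\right)^{2} = \frac{81}{16} \approx 5.0625$)
$S{\left(V,F \right)} = - F$ ($S{\left(V,F \right)} = F 0 - F = 0 - F = - F$)
$\left(S{\left(K,7 \right)} - 493\right) 365 = \left(\left(-1\right) 7 - 493\right) 365 = \left(-7 - 493\right) 365 = \left(-500\right) 365 = -182500$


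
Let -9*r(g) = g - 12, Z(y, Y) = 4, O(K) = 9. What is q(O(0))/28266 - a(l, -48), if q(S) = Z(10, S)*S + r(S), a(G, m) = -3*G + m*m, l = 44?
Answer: -184181147/84798 ≈ -2172.0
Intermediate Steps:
r(g) = 4/3 - g/9 (r(g) = -(g - 12)/9 = -(-12 + g)/9 = 4/3 - g/9)
a(G, m) = m² - 3*G (a(G, m) = -3*G + m² = m² - 3*G)
q(S) = 4/3 + 35*S/9 (q(S) = 4*S + (4/3 - S/9) = 4/3 + 35*S/9)
q(O(0))/28266 - a(l, -48) = (4/3 + (35/9)*9)/28266 - ((-48)² - 3*44) = (4/3 + 35)*(1/28266) - (2304 - 132) = (109/3)*(1/28266) - 1*2172 = 109/84798 - 2172 = -184181147/84798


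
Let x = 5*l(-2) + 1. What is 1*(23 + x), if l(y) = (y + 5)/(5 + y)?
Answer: 29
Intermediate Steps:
l(y) = 1 (l(y) = (5 + y)/(5 + y) = 1)
x = 6 (x = 5*1 + 1 = 5 + 1 = 6)
1*(23 + x) = 1*(23 + 6) = 1*29 = 29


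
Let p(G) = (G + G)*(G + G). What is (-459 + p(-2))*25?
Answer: -11075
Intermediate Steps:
p(G) = 4*G² (p(G) = (2*G)*(2*G) = 4*G²)
(-459 + p(-2))*25 = (-459 + 4*(-2)²)*25 = (-459 + 4*4)*25 = (-459 + 16)*25 = -443*25 = -11075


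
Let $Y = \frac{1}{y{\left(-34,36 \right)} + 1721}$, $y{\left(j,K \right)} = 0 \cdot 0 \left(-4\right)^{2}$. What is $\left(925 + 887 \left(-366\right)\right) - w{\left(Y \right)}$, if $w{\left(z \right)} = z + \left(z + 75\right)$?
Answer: $- \frac{557246034}{1721} \approx -3.2379 \cdot 10^{5}$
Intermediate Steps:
$y{\left(j,K \right)} = 0$ ($y{\left(j,K \right)} = 0 \cdot 16 = 0$)
$Y = \frac{1}{1721}$ ($Y = \frac{1}{0 + 1721} = \frac{1}{1721} \approx 0.00058106$)
$w{\left(z \right)} = 75 + 2 z$ ($w{\left(z \right)} = z + \left(75 + z\right) = 75 + 2 z$)
$\left(925 + 887 \left(-366\right)\right) - w{\left(Y \right)} = \left(925 + 887 \left(-366\right)\right) - \left(75 + 2 \cdot \frac{1}{1721}\right) = \left(925 - 324642\right) - \left(75 + \frac{2}{1721}\right) = -323717 - \frac{129077}{1721} = - \frac{557246034}{1721}$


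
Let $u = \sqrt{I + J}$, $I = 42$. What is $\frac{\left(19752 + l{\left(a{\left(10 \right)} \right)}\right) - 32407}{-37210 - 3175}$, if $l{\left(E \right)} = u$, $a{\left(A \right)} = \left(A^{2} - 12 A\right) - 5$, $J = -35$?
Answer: $\frac{2531}{8077} - \frac{\sqrt{7}}{40385} \approx 0.31329$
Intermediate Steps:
$u = \sqrt{7}$ ($u = \sqrt{42 - 35} = \sqrt{7} \approx 2.6458$)
$a{\left(A \right)} = -5 + A^{2} - 12 A$
$l{\left(E \right)} = \sqrt{7}$
$\frac{\left(19752 + l{\left(a{\left(10 \right)} \right)}\right) - 32407}{-37210 - 3175} = \frac{\left(19752 + \sqrt{7}\right) - 32407}{-37210 - 3175} = \frac{-12655 + \sqrt{7}}{-40385} = \left(-12655 + \sqrt{7}\right) \left(- \frac{1}{40385}\right) = \frac{2531}{8077} - \frac{\sqrt{7}}{40385}$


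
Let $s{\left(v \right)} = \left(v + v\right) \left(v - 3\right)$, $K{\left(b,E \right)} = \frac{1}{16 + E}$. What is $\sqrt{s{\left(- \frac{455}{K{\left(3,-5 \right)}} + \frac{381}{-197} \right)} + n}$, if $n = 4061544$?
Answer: $\frac{26 \sqrt{3113352245}}{197} \approx 7364.1$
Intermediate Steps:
$s{\left(v \right)} = 2 v \left(-3 + v\right)$
$\sqrt{s{\left(- \frac{455}{K{\left(3,-5 \right)}} + \frac{381}{-197} \right)} + n} = \sqrt{2 \left(- \frac{455}{\frac{1}{16 - 5}} + \frac{381}{-197}\right) \left(-3 + \left(- \frac{455}{\frac{1}{16 - 5}} + \frac{381}{-197}\right)\right) + 4061544} = \sqrt{2 \left(- \frac{455}{\frac{1}{11}} + 381 \left(- \frac{1}{197}\right)\right) \left(-3 + \left(- \frac{455}{\frac{1}{11}} + 381 \left(- \frac{1}{197}\right)\right)\right) + 4061544} = \sqrt{2 \left(- 455 \frac{1}{\frac{1}{11}} - \frac{381}{197}\right) \left(-3 - \left(\frac{381}{197} + 455 \frac{1}{\frac{1}{11}}\right)\right) + 4061544} = \sqrt{2 \left(\left(-455\right) 11 - \frac{381}{197}\right) \left(-3 - \frac{986366}{197}\right) + 4061544} = \sqrt{2 \left(-5005 - \frac{381}{197}\right) \left(-3 - \frac{986366}{197}\right) + 4061544} = \sqrt{2 \left(- \frac{986366}{197}\right) \left(-3 - \frac{986366}{197}\right) + 4061544} = \sqrt{2 \left(- \frac{986366}{197}\right) \left(- \frac{986957}{197}\right) + 4061544} = \sqrt{\frac{1947001656524}{38809} + 4061544} = \sqrt{\frac{2104626117620}{38809}} = \frac{26 \sqrt{3113352245}}{197}$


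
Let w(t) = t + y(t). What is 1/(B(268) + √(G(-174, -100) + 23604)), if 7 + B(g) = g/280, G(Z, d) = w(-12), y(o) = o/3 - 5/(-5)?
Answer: 3290/12823019 + 4900*√2621/38469057 ≈ 0.0067776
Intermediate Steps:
y(o) = 1 + o/3 (y(o) = o*(⅓) - 5*(-⅕) = o/3 + 1 = 1 + o/3)
w(t) = 1 + 4*t/3 (w(t) = t + (1 + t/3) = 1 + 4*t/3)
G(Z, d) = -15 (G(Z, d) = 1 + (4/3)*(-12) = 1 - 16 = -15)
B(g) = -7 + g/280
1/(B(268) + √(G(-174, -100) + 23604)) = 1/((-7 + (1/280)*268) + √(-15 + 23604)) = 1/((-7 + 67/70) + √23589) = 1/(-423/70 + 3*√2621)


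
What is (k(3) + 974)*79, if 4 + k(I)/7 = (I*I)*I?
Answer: 89665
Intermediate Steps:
k(I) = -28 + 7*I³ (k(I) = -28 + 7*((I*I)*I) = -28 + 7*(I²*I) = -28 + 7*I³)
(k(3) + 974)*79 = ((-28 + 7*3³) + 974)*79 = ((-28 + 7*27) + 974)*79 = ((-28 + 189) + 974)*79 = (161 + 974)*79 = 1135*79 = 89665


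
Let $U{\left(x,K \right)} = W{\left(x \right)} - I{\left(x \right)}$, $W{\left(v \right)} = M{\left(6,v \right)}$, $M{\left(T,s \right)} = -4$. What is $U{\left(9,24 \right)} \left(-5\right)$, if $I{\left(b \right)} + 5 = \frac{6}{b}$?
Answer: $- \frac{5}{3} \approx -1.6667$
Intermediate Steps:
$W{\left(v \right)} = -4$
$I{\left(b \right)} = -5 + \frac{6}{b}$
$U{\left(x,K \right)} = 1 - \frac{6}{x}$ ($U{\left(x,K \right)} = -4 - \left(-5 + \frac{6}{x}\right) = -4 + \left(5 - \frac{6}{x}\right) = 1 - \frac{6}{x}$)
$U{\left(9,24 \right)} \left(-5\right) = \frac{-6 + 9}{9} \left(-5\right) = \frac{1}{9} \cdot 3 \left(-5\right) = \frac{1}{3} \left(-5\right) = - \frac{5}{3}$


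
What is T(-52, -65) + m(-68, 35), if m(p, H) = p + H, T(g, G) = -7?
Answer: -40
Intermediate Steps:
m(p, H) = H + p
T(-52, -65) + m(-68, 35) = -7 + (35 - 68) = -7 - 33 = -40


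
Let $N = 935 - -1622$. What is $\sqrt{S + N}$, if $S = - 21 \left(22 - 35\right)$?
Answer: $\sqrt{2830} \approx 53.198$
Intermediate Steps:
$S = 273$ ($S = \left(-21\right) \left(-13\right) = 273$)
$N = 2557$ ($N = 935 + 1622 = 2557$)
$\sqrt{S + N} = \sqrt{273 + 2557} = \sqrt{2830}$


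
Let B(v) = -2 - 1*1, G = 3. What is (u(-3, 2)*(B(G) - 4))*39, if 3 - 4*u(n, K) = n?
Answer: -819/2 ≈ -409.50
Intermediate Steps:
u(n, K) = ¾ - n/4
B(v) = -3 (B(v) = -2 - 1 = -3)
(u(-3, 2)*(B(G) - 4))*39 = ((¾ - ¼*(-3))*(-3 - 4))*39 = ((¾ + ¾)*(-7))*39 = ((3/2)*(-7))*39 = -21/2*39 = -819/2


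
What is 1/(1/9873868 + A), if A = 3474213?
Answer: 9873868/34303920565885 ≈ 2.8784e-7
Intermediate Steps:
1/(1/9873868 + A) = 1/(1/9873868 + 3474213) = 1/(34303920565885/9873868) = 9873868/34303920565885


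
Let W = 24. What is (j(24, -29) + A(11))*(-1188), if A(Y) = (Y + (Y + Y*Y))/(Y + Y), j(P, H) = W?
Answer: -36234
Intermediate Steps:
j(P, H) = 24
A(Y) = (Y² + 2*Y)/(2*Y) (A(Y) = (Y + (Y + Y²))/((2*Y)) = (Y² + 2*Y)*(1/(2*Y)) = (Y² + 2*Y)/(2*Y))
(j(24, -29) + A(11))*(-1188) = (24 + (1 + (½)*11))*(-1188) = (24 + (1 + 11/2))*(-1188) = (24 + 13/2)*(-1188) = (61/2)*(-1188) = -36234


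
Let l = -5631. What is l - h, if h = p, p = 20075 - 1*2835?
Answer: -22871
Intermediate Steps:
p = 17240 (p = 20075 - 2835 = 17240)
h = 17240
l - h = -5631 - 1*17240 = -5631 - 17240 = -22871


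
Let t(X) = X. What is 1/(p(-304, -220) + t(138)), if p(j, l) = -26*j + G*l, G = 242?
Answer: -1/45198 ≈ -2.2125e-5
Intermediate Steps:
p(j, l) = -26*j + 242*l
1/(p(-304, -220) + t(138)) = 1/((-26*(-304) + 242*(-220)) + 138) = 1/((7904 - 53240) + 138) = 1/(-45336 + 138) = 1/(-45198) = -1/45198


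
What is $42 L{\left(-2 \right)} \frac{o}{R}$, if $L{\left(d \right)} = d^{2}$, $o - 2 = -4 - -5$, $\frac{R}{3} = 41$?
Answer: $\frac{168}{41} \approx 4.0976$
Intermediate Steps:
$R = 123$ ($R = 3 \cdot 41 = 123$)
$o = 3$ ($o = 2 - -1 = 2 + \left(-4 + 5\right) = 2 + 1 = 3$)
$42 L{\left(-2 \right)} \frac{o}{R} = 42 \left(-2\right)^{2} \cdot \frac{3}{123} = 42 \cdot 4 \cdot 3 \cdot \frac{1}{123} = 168 \cdot \frac{1}{41} = \frac{168}{41}$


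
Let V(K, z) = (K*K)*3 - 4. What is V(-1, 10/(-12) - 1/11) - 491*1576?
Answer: -773817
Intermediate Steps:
V(K, z) = -4 + 3*K² (V(K, z) = K²*3 - 4 = 3*K² - 4 = -4 + 3*K²)
V(-1, 10/(-12) - 1/11) - 491*1576 = (-4 + 3*(-1)²) - 491*1576 = (-4 + 3*1) - 773816 = (-4 + 3) - 773816 = -1 - 773816 = -773817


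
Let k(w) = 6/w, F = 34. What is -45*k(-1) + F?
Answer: 304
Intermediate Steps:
-45*k(-1) + F = -270/(-1) + 34 = -270*(-1) + 34 = -45*(-6) + 34 = 270 + 34 = 304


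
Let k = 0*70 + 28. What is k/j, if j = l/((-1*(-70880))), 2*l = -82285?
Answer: -113408/2351 ≈ -48.238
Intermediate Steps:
l = -82285/2 (l = (½)*(-82285) = -82285/2 ≈ -41143.)
j = -16457/28352 (j = -82285/(2*((-1*(-70880)))) = -82285/2/70880 = -82285/2*1/70880 = -16457/28352 ≈ -0.58045)
k = 28 (k = 0 + 28 = 28)
k/j = 28/(-16457/28352) = 28*(-28352/16457) = -113408/2351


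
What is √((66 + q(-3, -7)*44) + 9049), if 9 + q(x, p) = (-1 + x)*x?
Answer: √9247 ≈ 96.161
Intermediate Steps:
q(x, p) = -9 + x*(-1 + x) (q(x, p) = -9 + (-1 + x)*x = -9 + x*(-1 + x))
√((66 + q(-3, -7)*44) + 9049) = √((66 + (-9 + (-3)² - 1*(-3))*44) + 9049) = √((66 + (-9 + 9 + 3)*44) + 9049) = √((66 + 3*44) + 9049) = √((66 + 132) + 9049) = √(198 + 9049) = √9247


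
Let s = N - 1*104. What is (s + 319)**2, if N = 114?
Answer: 108241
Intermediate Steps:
s = 10 (s = 114 - 1*104 = 114 - 104 = 10)
(s + 319)**2 = (10 + 319)**2 = 329**2 = 108241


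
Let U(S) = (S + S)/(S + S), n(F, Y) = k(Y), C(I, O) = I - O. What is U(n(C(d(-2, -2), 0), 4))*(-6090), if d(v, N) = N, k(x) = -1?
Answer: -6090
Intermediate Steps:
n(F, Y) = -1
U(S) = 1 (U(S) = (2*S)/((2*S)) = (2*S)*(1/(2*S)) = 1)
U(n(C(d(-2, -2), 0), 4))*(-6090) = 1*(-6090) = -6090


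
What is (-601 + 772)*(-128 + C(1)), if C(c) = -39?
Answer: -28557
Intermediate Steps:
(-601 + 772)*(-128 + C(1)) = (-601 + 772)*(-128 - 39) = 171*(-167) = -28557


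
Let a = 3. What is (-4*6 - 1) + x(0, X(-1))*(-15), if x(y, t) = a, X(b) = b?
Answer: -70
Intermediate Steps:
x(y, t) = 3
(-4*6 - 1) + x(0, X(-1))*(-15) = (-4*6 - 1) + 3*(-15) = (-24 - 1) - 45 = -25 - 45 = -70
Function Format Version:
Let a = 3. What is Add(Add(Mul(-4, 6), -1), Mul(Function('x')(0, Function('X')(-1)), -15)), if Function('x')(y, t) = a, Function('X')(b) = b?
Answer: -70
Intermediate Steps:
Function('x')(y, t) = 3
Add(Add(Mul(-4, 6), -1), Mul(Function('x')(0, Function('X')(-1)), -15)) = Add(Add(Mul(-4, 6), -1), Mul(3, -15)) = Add(Add(-24, -1), -45) = Add(-25, -45) = -70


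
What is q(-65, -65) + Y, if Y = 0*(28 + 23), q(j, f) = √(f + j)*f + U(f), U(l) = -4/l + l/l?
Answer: 69/65 - 65*I*√130 ≈ 1.0615 - 741.11*I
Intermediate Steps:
U(l) = 1 - 4/l (U(l) = -4/l + 1 = 1 - 4/l)
q(j, f) = f*√(f + j) + (-4 + f)/f (q(j, f) = √(f + j)*f + (-4 + f)/f = f*√(f + j) + (-4 + f)/f)
Y = 0 (Y = 0*51 = 0)
q(-65, -65) + Y = (1 - 4/(-65) - 65*√(-65 - 65)) + 0 = (1 - 4*(-1/65) - 65*I*√130) + 0 = (1 + 4/65 - 65*I*√130) + 0 = (69/65 - 65*I*√130) + 0 = 69/65 - 65*I*√130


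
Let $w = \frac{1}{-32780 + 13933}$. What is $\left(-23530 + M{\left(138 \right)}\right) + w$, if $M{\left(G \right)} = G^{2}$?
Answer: $- \frac{84547643}{18847} \approx -4486.0$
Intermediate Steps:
$w = - \frac{1}{18847}$ ($w = \frac{1}{-18847} = - \frac{1}{18847} \approx -5.3059 \cdot 10^{-5}$)
$\left(-23530 + M{\left(138 \right)}\right) + w = \left(-23530 + 138^{2}\right) - \frac{1}{18847} = \left(-23530 + 19044\right) - \frac{1}{18847} = -4486 - \frac{1}{18847} = - \frac{84547643}{18847}$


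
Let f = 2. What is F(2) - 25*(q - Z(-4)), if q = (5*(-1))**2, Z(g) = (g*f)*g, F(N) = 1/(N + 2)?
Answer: 701/4 ≈ 175.25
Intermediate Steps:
F(N) = 1/(2 + N)
Z(g) = 2*g**2 (Z(g) = (g*2)*g = (2*g)*g = 2*g**2)
q = 25 (q = (-5)**2 = 25)
F(2) - 25*(q - Z(-4)) = 1/(2 + 2) - 25*(25 - 2*(-4)**2) = 1/4 - 25*(25 - 2*16) = 1/4 - 25*(25 - 1*32) = 1/4 - 25*(25 - 32) = 1/4 - 25*(-7) = 1/4 + 175 = 701/4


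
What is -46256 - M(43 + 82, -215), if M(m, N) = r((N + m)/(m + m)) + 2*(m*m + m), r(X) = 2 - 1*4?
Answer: -77754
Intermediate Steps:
r(X) = -2 (r(X) = 2 - 4 = -2)
M(m, N) = -2 + 2*m + 2*m**2 (M(m, N) = -2 + 2*(m*m + m) = -2 + 2*(m**2 + m) = -2 + 2*(m + m**2) = -2 + (2*m + 2*m**2) = -2 + 2*m + 2*m**2)
-46256 - M(43 + 82, -215) = -46256 - (-2 + 2*(43 + 82) + 2*(43 + 82)**2) = -46256 - (-2 + 2*125 + 2*125**2) = -46256 - (-2 + 250 + 2*15625) = -46256 - (-2 + 250 + 31250) = -46256 - 1*31498 = -46256 - 31498 = -77754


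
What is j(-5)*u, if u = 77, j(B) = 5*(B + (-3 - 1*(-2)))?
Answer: -2310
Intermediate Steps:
j(B) = -5 + 5*B (j(B) = 5*(B + (-3 + 2)) = 5*(B - 1) = 5*(-1 + B) = -5 + 5*B)
j(-5)*u = (-5 + 5*(-5))*77 = (-5 - 25)*77 = -30*77 = -2310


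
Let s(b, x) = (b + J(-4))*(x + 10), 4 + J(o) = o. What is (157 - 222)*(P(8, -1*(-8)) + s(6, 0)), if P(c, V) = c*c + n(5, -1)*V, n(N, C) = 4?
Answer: -4940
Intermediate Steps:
J(o) = -4 + o
s(b, x) = (-8 + b)*(10 + x) (s(b, x) = (b + (-4 - 4))*(x + 10) = (b - 8)*(10 + x) = (-8 + b)*(10 + x))
P(c, V) = c² + 4*V (P(c, V) = c*c + 4*V = c² + 4*V)
(157 - 222)*(P(8, -1*(-8)) + s(6, 0)) = (157 - 222)*((8² + 4*(-1*(-8))) + (-80 - 8*0 + 10*6 + 6*0)) = -65*((64 + 4*8) + (-80 + 0 + 60 + 0)) = -65*((64 + 32) - 20) = -65*(96 - 20) = -65*76 = -4940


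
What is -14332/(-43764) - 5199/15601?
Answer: -983876/170690541 ≈ -0.0057641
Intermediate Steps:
-14332/(-43764) - 5199/15601 = -14332*(-1/43764) - 5199*1/15601 = 3583/10941 - 5199/15601 = -983876/170690541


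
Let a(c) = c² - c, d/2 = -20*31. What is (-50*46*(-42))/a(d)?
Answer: 2415/38471 ≈ 0.062775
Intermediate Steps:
d = -1240 (d = 2*(-20*31) = 2*(-620) = -1240)
(-50*46*(-42))/a(d) = (-50*46*(-42))/((-1240*(-1 - 1240))) = (-2300*(-42))/((-1240*(-1241))) = 96600/1538840 = 96600*(1/1538840) = 2415/38471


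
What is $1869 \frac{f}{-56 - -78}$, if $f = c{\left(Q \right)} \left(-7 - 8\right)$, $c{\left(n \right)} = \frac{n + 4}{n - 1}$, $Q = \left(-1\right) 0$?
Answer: $\frac{56070}{11} \approx 5097.3$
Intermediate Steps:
$Q = 0$
$c{\left(n \right)} = \frac{4 + n}{-1 + n}$
$f = 60$ ($f = \frac{4 + 0}{-1 + 0} \left(-7 - 8\right) = \frac{1}{-1} \cdot 4 \left(-15\right) = \left(-1\right) 4 \left(-15\right) = \left(-4\right) \left(-15\right) = 60$)
$1869 \frac{f}{-56 - -78} = 1869 \frac{60}{-56 - -78} = 1869 \frac{60}{-56 + 78} = 1869 \cdot \frac{60}{22} = 1869 \cdot 60 \cdot \frac{1}{22} = 1869 \cdot \frac{30}{11} = \frac{56070}{11}$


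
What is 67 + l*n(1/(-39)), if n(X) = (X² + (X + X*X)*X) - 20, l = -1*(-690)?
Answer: -271524899/19773 ≈ -13732.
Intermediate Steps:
l = 690
n(X) = -20 + X² + X*(X + X²) (n(X) = (X² + (X + X²)*X) - 20 = (X² + X*(X + X²)) - 20 = -20 + X² + X*(X + X²))
67 + l*n(1/(-39)) = 67 + 690*(-20 + (1/(-39))³ + 2*(1/(-39))²) = 67 + 690*(-20 + (-1/39)³ + 2*(-1/39)²) = 67 + 690*(-20 - 1/59319 + 2*(1/1521)) = 67 + 690*(-20 - 1/59319 + 2/1521) = 67 + 690*(-1186303/59319) = 67 - 272849690/19773 = -271524899/19773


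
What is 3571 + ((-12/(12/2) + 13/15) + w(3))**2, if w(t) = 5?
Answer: 806839/225 ≈ 3585.9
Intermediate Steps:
3571 + ((-12/(12/2) + 13/15) + w(3))**2 = 3571 + ((-12/(12/2) + 13/15) + 5)**2 = 3571 + ((-12/(12*(1/2)) + 13*(1/15)) + 5)**2 = 3571 + ((-12/6 + 13/15) + 5)**2 = 3571 + ((-12*1/6 + 13/15) + 5)**2 = 3571 + ((-2 + 13/15) + 5)**2 = 3571 + (-17/15 + 5)**2 = 3571 + (58/15)**2 = 3571 + 3364/225 = 806839/225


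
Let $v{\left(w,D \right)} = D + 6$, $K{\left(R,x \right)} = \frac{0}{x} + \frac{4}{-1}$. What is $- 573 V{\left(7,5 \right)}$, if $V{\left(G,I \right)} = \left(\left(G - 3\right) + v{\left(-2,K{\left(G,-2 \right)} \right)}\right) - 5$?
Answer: $-573$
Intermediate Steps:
$K{\left(R,x \right)} = -4$ ($K{\left(R,x \right)} = 0 + 4 \left(-1\right) = 0 - 4 = -4$)
$v{\left(w,D \right)} = 6 + D$
$V{\left(G,I \right)} = -6 + G$ ($V{\left(G,I \right)} = \left(\left(G - 3\right) + \left(6 - 4\right)\right) - 5 = \left(\left(-3 + G\right) + 2\right) - 5 = \left(-1 + G\right) - 5 = -6 + G$)
$- 573 V{\left(7,5 \right)} = - 573 \left(-6 + 7\right) = \left(-573\right) 1 = -573$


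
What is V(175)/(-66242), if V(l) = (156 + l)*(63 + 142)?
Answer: -67855/66242 ≈ -1.0243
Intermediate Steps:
V(l) = 31980 + 205*l (V(l) = (156 + l)*205 = 31980 + 205*l)
V(175)/(-66242) = (31980 + 205*175)/(-66242) = (31980 + 35875)*(-1/66242) = 67855*(-1/66242) = -67855/66242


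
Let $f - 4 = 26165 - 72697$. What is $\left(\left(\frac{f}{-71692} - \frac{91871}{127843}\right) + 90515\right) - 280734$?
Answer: $- \frac{435854677733648}{2291330089} \approx -1.9022 \cdot 10^{5}$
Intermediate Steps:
$f = -46528$ ($f = 4 + \left(26165 - 72697\right) = 4 - 46532 = -46528$)
$\left(\left(\frac{f}{-71692} - \frac{91871}{127843}\right) + 90515\right) - 280734 = \left(\left(- \frac{46528}{-71692} - \frac{91871}{127843}\right) + 90515\right) - 280734 = \left(\left(\left(-46528\right) \left(- \frac{1}{71692}\right) - \frac{91871}{127843}\right) + 90515\right) - 280734 = \left(\left(\frac{11632}{17923} - \frac{91871}{127843}\right) + 90515\right) - 280734 = \left(- \frac{159534157}{2291330089} + 90515\right) - 280734 = \frac{207399583471678}{2291330089} - 280734 = - \frac{435854677733648}{2291330089}$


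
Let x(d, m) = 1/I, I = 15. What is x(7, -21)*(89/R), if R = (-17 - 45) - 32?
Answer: -89/1410 ≈ -0.063121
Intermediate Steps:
x(d, m) = 1/15
R = -94 (R = -62 - 32 = -94)
x(7, -21)*(89/R) = (89/(-94))/15 = (89*(-1/94))/15 = (1/15)*(-89/94) = -89/1410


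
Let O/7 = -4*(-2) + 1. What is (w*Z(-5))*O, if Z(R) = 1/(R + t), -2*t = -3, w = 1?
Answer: -18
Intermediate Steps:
O = 63 (O = 7*(-4*(-2) + 1) = 7*(8 + 1) = 7*9 = 63)
t = 3/2 (t = -1/2*(-3) = 3/2 ≈ 1.5000)
Z(R) = 1/(3/2 + R) (Z(R) = 1/(R + 3/2) = 1/(3/2 + R))
(w*Z(-5))*O = (1*(2/(3 + 2*(-5))))*63 = (1*(2/(3 - 10)))*63 = (1*(2/(-7)))*63 = (1*(2*(-1/7)))*63 = (1*(-2/7))*63 = -2/7*63 = -18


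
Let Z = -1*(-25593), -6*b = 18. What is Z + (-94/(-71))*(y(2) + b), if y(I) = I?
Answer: 1817009/71 ≈ 25592.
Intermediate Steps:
b = -3 (b = -⅙*18 = -3)
Z = 25593
Z + (-94/(-71))*(y(2) + b) = 25593 + (-94/(-71))*(2 - 3) = 25593 - 94*(-1/71)*(-1) = 25593 + (94/71)*(-1) = 25593 - 94/71 = 1817009/71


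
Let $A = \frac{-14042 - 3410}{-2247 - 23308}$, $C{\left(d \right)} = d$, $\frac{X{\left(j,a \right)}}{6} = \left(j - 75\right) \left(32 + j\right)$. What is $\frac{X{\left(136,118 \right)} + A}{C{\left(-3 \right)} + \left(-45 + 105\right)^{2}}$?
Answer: $\frac{1571343292}{91921335} \approx 17.094$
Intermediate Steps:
$X{\left(j,a \right)} = 6 \left(-75 + j\right) \left(32 + j\right)$ ($X{\left(j,a \right)} = 6 \left(j - 75\right) \left(32 + j\right) = 6 \left(-75 + j\right) \left(32 + j\right)$)
$A = \frac{17452}{25555}$ ($A = - \frac{17452}{-25555} = \left(-17452\right) \left(- \frac{1}{25555}\right) = \frac{17452}{25555} \approx 0.68292$)
$\frac{X{\left(136,118 \right)} + A}{C{\left(-3 \right)} + \left(-45 + 105\right)^{2}} = \frac{\left(-14400 - 35088 + 6 \cdot 136^{2}\right) + \frac{17452}{25555}}{-3 + \left(-45 + 105\right)^{2}} = \frac{\left(-14400 - 35088 + 6 \cdot 18496\right) + \frac{17452}{25555}}{-3 + 60^{2}} = \frac{\left(-14400 - 35088 + 110976\right) + \frac{17452}{25555}}{-3 + 3600} = \frac{61488 + \frac{17452}{25555}}{3597} = \frac{1571343292}{25555} \cdot \frac{1}{3597} = \frac{1571343292}{91921335}$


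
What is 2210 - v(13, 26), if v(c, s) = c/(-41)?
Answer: 90623/41 ≈ 2210.3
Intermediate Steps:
v(c, s) = -c/41 (v(c, s) = c*(-1/41) = -c/41)
2210 - v(13, 26) = 2210 - (-1)*13/41 = 2210 - 1*(-13/41) = 2210 + 13/41 = 90623/41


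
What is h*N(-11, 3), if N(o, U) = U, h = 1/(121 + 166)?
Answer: 3/287 ≈ 0.010453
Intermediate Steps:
h = 1/287 ≈ 0.0034843
h*N(-11, 3) = (1/287)*3 = 3/287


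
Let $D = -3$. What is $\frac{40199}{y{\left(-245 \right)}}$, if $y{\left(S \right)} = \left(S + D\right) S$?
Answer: $\frac{40199}{60760} \approx 0.6616$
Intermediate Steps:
$y{\left(S \right)} = S \left(-3 + S\right)$ ($y{\left(S \right)} = \left(S - 3\right) S = \left(-3 + S\right) S = S \left(-3 + S\right)$)
$\frac{40199}{y{\left(-245 \right)}} = \frac{40199}{\left(-245\right) \left(-3 - 245\right)} = \frac{40199}{\left(-245\right) \left(-248\right)} = \frac{40199}{60760}$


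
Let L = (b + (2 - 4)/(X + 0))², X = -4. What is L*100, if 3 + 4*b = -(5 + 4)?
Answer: 625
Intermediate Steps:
b = -3 (b = -¾ + (-(5 + 4))/4 = -¾ + (-1*9)/4 = -¾ + (¼)*(-9) = -¾ - 9/4 = -3)
L = 25/4 (L = (-3 + (2 - 4)/(-4 + 0))² = (-3 - 2/(-4))² = (-3 - 2*(-¼))² = (-3 + ½)² = (-5/2)² = 25/4 ≈ 6.2500)
L*100 = (25/4)*100 = 625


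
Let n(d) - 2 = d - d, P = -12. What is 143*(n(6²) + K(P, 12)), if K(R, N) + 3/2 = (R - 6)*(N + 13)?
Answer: -128557/2 ≈ -64279.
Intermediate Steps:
K(R, N) = -3/2 + (-6 + R)*(13 + N) (K(R, N) = -3/2 + (R - 6)*(N + 13) = -3/2 + (-6 + R)*(13 + N))
n(d) = 2 (n(d) = 2 + (d - d) = 2 + 0 = 2)
143*(n(6²) + K(P, 12)) = 143*(2 + (-159/2 - 6*12 + 13*(-12) + 12*(-12))) = 143*(2 + (-159/2 - 72 - 156 - 144)) = 143*(2 - 903/2) = 143*(-899/2) = -128557/2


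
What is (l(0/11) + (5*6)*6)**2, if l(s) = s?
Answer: 32400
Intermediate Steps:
(l(0/11) + (5*6)*6)**2 = (0/11 + (5*6)*6)**2 = (0*(1/11) + 30*6)**2 = (0 + 180)**2 = 180**2 = 32400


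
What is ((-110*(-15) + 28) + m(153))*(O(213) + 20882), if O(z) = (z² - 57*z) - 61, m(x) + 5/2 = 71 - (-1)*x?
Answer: 205332151/2 ≈ 1.0267e+8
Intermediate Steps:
m(x) = 137/2 + x (m(x) = -5/2 + (71 - (-1)*x) = -5/2 + (71 + x) = 137/2 + x)
O(z) = -61 + z² - 57*z
((-110*(-15) + 28) + m(153))*(O(213) + 20882) = ((-110*(-15) + 28) + (137/2 + 153))*((-61 + 213² - 57*213) + 20882) = ((1650 + 28) + 443/2)*((-61 + 45369 - 12141) + 20882) = (1678 + 443/2)*(33167 + 20882) = (3799/2)*54049 = 205332151/2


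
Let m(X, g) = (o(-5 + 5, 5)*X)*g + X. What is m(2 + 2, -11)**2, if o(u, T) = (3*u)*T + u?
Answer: 16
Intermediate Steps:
o(u, T) = u + 3*T*u (o(u, T) = 3*T*u + u = u + 3*T*u)
m(X, g) = X (m(X, g) = (((-5 + 5)*(1 + 3*5))*X)*g + X = ((0*(1 + 15))*X)*g + X = ((0*16)*X)*g + X = (0*X)*g + X = 0*g + X = 0 + X = X)
m(2 + 2, -11)**2 = (2 + 2)**2 = 4**2 = 16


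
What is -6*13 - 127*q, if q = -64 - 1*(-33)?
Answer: 3859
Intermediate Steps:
q = -31 (q = -64 + 33 = -31)
-6*13 - 127*q = -6*13 - 127*(-31) = -78 + 3937 = 3859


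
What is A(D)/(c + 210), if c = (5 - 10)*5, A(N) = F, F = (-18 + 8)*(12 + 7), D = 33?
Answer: -38/37 ≈ -1.0270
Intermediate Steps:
F = -190 (F = -10*19 = -190)
A(N) = -190
c = -25 (c = -5*5 = -25)
A(D)/(c + 210) = -190/(-25 + 210) = -190/185 = (1/185)*(-190) = -38/37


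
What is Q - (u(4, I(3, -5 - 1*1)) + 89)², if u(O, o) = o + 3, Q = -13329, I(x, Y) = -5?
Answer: -20898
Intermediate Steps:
u(O, o) = 3 + o
Q - (u(4, I(3, -5 - 1*1)) + 89)² = -13329 - ((3 - 5) + 89)² = -13329 - (-2 + 89)² = -13329 - 1*87² = -13329 - 1*7569 = -13329 - 7569 = -20898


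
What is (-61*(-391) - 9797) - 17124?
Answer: -3070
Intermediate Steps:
(-61*(-391) - 9797) - 17124 = (23851 - 9797) - 17124 = 14054 - 17124 = -3070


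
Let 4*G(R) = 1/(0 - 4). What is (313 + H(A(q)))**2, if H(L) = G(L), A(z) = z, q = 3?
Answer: 25070049/256 ≈ 97930.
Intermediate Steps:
G(R) = -1/16 (G(R) = 1/(4*(0 - 4)) = (1/4)/(-4) = (1/4)*(-1/4) = -1/16)
H(L) = -1/16
(313 + H(A(q)))**2 = (313 - 1/16)**2 = (5007/16)**2 = 25070049/256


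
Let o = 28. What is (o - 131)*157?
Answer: -16171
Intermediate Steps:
(o - 131)*157 = (28 - 131)*157 = -103*157 = -16171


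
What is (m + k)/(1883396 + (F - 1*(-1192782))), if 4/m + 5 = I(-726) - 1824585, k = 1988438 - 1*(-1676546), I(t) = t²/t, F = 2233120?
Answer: 1672438483735/2422786647042 ≈ 0.69030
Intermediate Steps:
I(t) = t
k = 3664984 (k = 1988438 + 1676546 = 3664984)
m = -1/456329 (m = 4/(-5 + (-726 - 1824585)) = 4/(-5 - 1825311) = 4/(-1825316) = 4*(-1/1825316) = -1/456329 ≈ -2.1914e-6)
(m + k)/(1883396 + (F - 1*(-1192782))) = (-1/456329 + 3664984)/(1883396 + (2233120 - 1*(-1192782))) = 1672438483735/(456329*(1883396 + (2233120 + 1192782))) = 1672438483735/(456329*(1883396 + 3425902)) = (1672438483735/456329)/5309298 = (1672438483735/456329)*(1/5309298) = 1672438483735/2422786647042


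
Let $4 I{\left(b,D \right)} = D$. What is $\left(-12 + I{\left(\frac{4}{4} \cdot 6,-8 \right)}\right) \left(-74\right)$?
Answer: $1036$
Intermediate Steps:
$I{\left(b,D \right)} = \frac{D}{4}$
$\left(-12 + I{\left(\frac{4}{4} \cdot 6,-8 \right)}\right) \left(-74\right) = \left(-12 + \frac{1}{4} \left(-8\right)\right) \left(-74\right) = \left(-12 - 2\right) \left(-74\right) = \left(-14\right) \left(-74\right) = 1036$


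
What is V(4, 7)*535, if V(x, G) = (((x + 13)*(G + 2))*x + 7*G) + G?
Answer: 357380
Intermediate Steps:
V(x, G) = 8*G + x*(2 + G)*(13 + x) (V(x, G) = (((13 + x)*(2 + G))*x + 7*G) + G = (((2 + G)*(13 + x))*x + 7*G) + G = (x*(2 + G)*(13 + x) + 7*G) + G = (7*G + x*(2 + G)*(13 + x)) + G = 8*G + x*(2 + G)*(13 + x))
V(4, 7)*535 = (2*4² + 8*7 + 26*4 + 7*4² + 13*7*4)*535 = (2*16 + 56 + 104 + 7*16 + 364)*535 = (32 + 56 + 104 + 112 + 364)*535 = 668*535 = 357380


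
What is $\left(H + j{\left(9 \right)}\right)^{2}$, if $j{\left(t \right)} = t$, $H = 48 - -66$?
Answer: $15129$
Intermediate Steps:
$H = 114$ ($H = 48 + 66 = 114$)
$\left(H + j{\left(9 \right)}\right)^{2} = \left(114 + 9\right)^{2} = 123^{2} = 15129$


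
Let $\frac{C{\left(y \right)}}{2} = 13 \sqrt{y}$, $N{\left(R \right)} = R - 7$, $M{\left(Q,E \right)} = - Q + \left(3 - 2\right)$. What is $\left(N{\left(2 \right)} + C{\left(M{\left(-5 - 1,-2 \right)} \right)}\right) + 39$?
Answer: $34 + 26 \sqrt{7} \approx 102.79$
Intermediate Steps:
$M{\left(Q,E \right)} = 1 - Q$ ($M{\left(Q,E \right)} = - Q + \left(3 - 2\right) = - Q + 1 = 1 - Q$)
$N{\left(R \right)} = -7 + R$
$C{\left(y \right)} = 26 \sqrt{y}$ ($C{\left(y \right)} = 2 \cdot 13 \sqrt{y} = 26 \sqrt{y}$)
$\left(N{\left(2 \right)} + C{\left(M{\left(-5 - 1,-2 \right)} \right)}\right) + 39 = \left(\left(-7 + 2\right) + 26 \sqrt{1 - \left(-5 - 1\right)}\right) + 39 = \left(-5 + 26 \sqrt{1 - -6}\right) + 39 = \left(-5 + 26 \sqrt{1 + 6}\right) + 39 = \left(-5 + 26 \sqrt{7}\right) + 39 = 34 + 26 \sqrt{7}$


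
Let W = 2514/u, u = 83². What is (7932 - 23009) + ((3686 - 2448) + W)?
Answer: -95334357/6889 ≈ -13839.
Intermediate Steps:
u = 6889
W = 2514/6889 ≈ 0.36493
(7932 - 23009) + ((3686 - 2448) + W) = (7932 - 23009) + ((3686 - 2448) + 2514/6889) = -15077 + (1238 + 2514/6889) = -15077 + 8531096/6889 = -95334357/6889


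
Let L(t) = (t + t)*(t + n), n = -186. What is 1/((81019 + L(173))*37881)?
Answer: 1/2898692001 ≈ 3.4498e-10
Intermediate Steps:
L(t) = 2*t*(-186 + t) (L(t) = (t + t)*(t - 186) = (2*t)*(-186 + t) = 2*t*(-186 + t))
1/((81019 + L(173))*37881) = 1/((81019 + 2*173*(-186 + 173))*37881) = (1/37881)/(81019 + 2*173*(-13)) = (1/37881)/(81019 - 4498) = (1/37881)/76521 = (1/76521)*(1/37881) = 1/2898692001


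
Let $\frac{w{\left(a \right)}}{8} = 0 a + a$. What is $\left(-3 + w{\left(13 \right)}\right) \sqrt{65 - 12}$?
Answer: $101 \sqrt{53} \approx 735.29$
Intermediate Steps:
$w{\left(a \right)} = 8 a$ ($w{\left(a \right)} = 8 \left(0 a + a\right) = 8 \left(0 + a\right) = 8 a$)
$\left(-3 + w{\left(13 \right)}\right) \sqrt{65 - 12} = \left(-3 + 8 \cdot 13\right) \sqrt{65 - 12} = \left(-3 + 104\right) \sqrt{53} = 101 \sqrt{53}$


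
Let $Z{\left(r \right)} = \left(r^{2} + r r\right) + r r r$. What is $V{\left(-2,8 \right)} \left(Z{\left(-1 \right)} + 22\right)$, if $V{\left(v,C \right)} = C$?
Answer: $184$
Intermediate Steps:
$Z{\left(r \right)} = r^{3} + 2 r^{2}$ ($Z{\left(r \right)} = \left(r^{2} + r^{2}\right) + r^{2} r = 2 r^{2} + r^{3} = r^{3} + 2 r^{2}$)
$V{\left(-2,8 \right)} \left(Z{\left(-1 \right)} + 22\right) = 8 \left(\left(-1\right)^{2} \left(2 - 1\right) + 22\right) = 8 \left(1 \cdot 1 + 22\right) = 8 \left(1 + 22\right) = 8 \cdot 23 = 184$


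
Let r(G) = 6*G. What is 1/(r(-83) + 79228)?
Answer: 1/78730 ≈ 1.2702e-5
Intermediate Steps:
1/(r(-83) + 79228) = 1/(6*(-83) + 79228) = 1/(-498 + 79228) = 1/78730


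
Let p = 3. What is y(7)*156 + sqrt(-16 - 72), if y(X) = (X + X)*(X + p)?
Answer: 21840 + 2*I*sqrt(22) ≈ 21840.0 + 9.3808*I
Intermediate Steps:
y(X) = 2*X*(3 + X) (y(X) = (X + X)*(X + 3) = (2*X)*(3 + X) = 2*X*(3 + X))
y(7)*156 + sqrt(-16 - 72) = (2*7*(3 + 7))*156 + sqrt(-16 - 72) = (2*7*10)*156 + sqrt(-88) = 140*156 + 2*I*sqrt(22) = 21840 + 2*I*sqrt(22)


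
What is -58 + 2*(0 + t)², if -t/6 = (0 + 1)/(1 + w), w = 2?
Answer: -50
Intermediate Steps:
t = -2 (t = -6*(0 + 1)/(1 + 2) = -6/3 = -6*⅓ = -2)
-58 + 2*(0 + t)² = -58 + 2*(0 - 2)² = -58 + 2*(-2)² = -58 + 2*4 = -58 + 8 = -50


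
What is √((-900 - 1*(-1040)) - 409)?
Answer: I*√269 ≈ 16.401*I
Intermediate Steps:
√((-900 - 1*(-1040)) - 409) = √((-900 + 1040) - 409) = √(140 - 409) = √(-269) = I*√269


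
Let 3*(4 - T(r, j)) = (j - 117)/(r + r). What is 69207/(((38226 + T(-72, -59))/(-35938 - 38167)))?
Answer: -138471787845/1032199 ≈ -1.3415e+5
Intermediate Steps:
T(r, j) = 4 - (-117 + j)/(6*r) (T(r, j) = 4 - (j - 117)/(3*(r + r)) = 4 - (-117 + j)/(3*(2*r)) = 4 - (-117 + j)*1/(2*r)/3 = 4 - (-117 + j)/(6*r))
69207/(((38226 + T(-72, -59))/(-35938 - 38167))) = 69207/(((38226 + (1/6)*(117 - 1*(-59) + 24*(-72))/(-72))/(-35938 - 38167))) = 69207/(((38226 + (1/6)*(-1/72)*(117 + 59 - 1728))/(-74105))) = 69207/(((38226 + (1/6)*(-1/72)*(-1552))*(-1/74105))) = 69207/(((38226 + 97/27)*(-1/74105))) = 69207/(((1032199/27)*(-1/74105))) = 69207/(-1032199/2000835) = 69207*(-2000835/1032199) = -138471787845/1032199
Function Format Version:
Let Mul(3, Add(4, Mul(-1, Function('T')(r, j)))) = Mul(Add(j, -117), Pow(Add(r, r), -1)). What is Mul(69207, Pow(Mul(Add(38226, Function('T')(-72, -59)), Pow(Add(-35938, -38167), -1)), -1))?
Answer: Rational(-138471787845, 1032199) ≈ -1.3415e+5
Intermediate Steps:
Function('T')(r, j) = Add(4, Mul(Rational(-1, 6), Pow(r, -1), Add(-117, j))) (Function('T')(r, j) = Add(4, Mul(Rational(-1, 3), Mul(Add(j, -117), Pow(Add(r, r), -1)))) = Add(4, Mul(Rational(-1, 3), Mul(Add(-117, j), Pow(Mul(2, r), -1)))) = Add(4, Mul(Rational(-1, 3), Mul(Add(-117, j), Mul(Rational(1, 2), Pow(r, -1))))) = Add(4, Mul(Rational(-1, 3), Mul(Rational(1, 2), Pow(r, -1), Add(-117, j)))) = Add(4, Mul(Rational(-1, 6), Pow(r, -1), Add(-117, j))))
Mul(69207, Pow(Mul(Add(38226, Function('T')(-72, -59)), Pow(Add(-35938, -38167), -1)), -1)) = Mul(69207, Pow(Mul(Add(38226, Mul(Rational(1, 6), Pow(-72, -1), Add(117, Mul(-1, -59), Mul(24, -72)))), Pow(Add(-35938, -38167), -1)), -1)) = Mul(69207, Pow(Mul(Add(38226, Mul(Rational(1, 6), Rational(-1, 72), Add(117, 59, -1728))), Pow(-74105, -1)), -1)) = Mul(69207, Pow(Mul(Add(38226, Mul(Rational(1, 6), Rational(-1, 72), -1552)), Rational(-1, 74105)), -1)) = Mul(69207, Pow(Mul(Add(38226, Rational(97, 27)), Rational(-1, 74105)), -1)) = Mul(69207, Pow(Mul(Rational(1032199, 27), Rational(-1, 74105)), -1)) = Mul(69207, Pow(Rational(-1032199, 2000835), -1)) = Mul(69207, Rational(-2000835, 1032199)) = Rational(-138471787845, 1032199)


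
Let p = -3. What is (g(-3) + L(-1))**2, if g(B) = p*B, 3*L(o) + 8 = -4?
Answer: 25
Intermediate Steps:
L(o) = -4 (L(o) = -8/3 + (1/3)*(-4) = -8/3 - 4/3 = -4)
g(B) = -3*B
(g(-3) + L(-1))**2 = (-3*(-3) - 4)**2 = (9 - 4)**2 = 5**2 = 25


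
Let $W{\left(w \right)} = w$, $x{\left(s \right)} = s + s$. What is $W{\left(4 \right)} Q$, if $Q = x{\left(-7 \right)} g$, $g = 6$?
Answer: $-336$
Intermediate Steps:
$x{\left(s \right)} = 2 s$
$Q = -84$ ($Q = 2 \left(-7\right) 6 = \left(-14\right) 6 = -84$)
$W{\left(4 \right)} Q = 4 \left(-84\right) = -336$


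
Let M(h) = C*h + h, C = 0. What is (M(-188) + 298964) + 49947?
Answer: 348723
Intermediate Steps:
M(h) = h (M(h) = 0*h + h = 0 + h = h)
(M(-188) + 298964) + 49947 = (-188 + 298964) + 49947 = 298776 + 49947 = 348723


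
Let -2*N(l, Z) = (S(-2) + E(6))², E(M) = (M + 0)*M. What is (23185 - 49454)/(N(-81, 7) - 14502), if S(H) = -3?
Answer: 52538/30093 ≈ 1.7459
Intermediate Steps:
E(M) = M² (E(M) = M*M = M²)
N(l, Z) = -1089/2 (N(l, Z) = -(-3 + 6²)²/2 = -(-3 + 36)²/2 = -½*33² = -½*1089 = -1089/2)
(23185 - 49454)/(N(-81, 7) - 14502) = (23185 - 49454)/(-1089/2 - 14502) = -26269/(-30093/2) = -26269*(-2/30093) = 52538/30093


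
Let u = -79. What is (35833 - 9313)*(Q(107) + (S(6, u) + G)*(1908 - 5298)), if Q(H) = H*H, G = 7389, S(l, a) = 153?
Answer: -677743290120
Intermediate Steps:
Q(H) = H²
(35833 - 9313)*(Q(107) + (S(6, u) + G)*(1908 - 5298)) = (35833 - 9313)*(107² + (153 + 7389)*(1908 - 5298)) = 26520*(11449 + 7542*(-3390)) = 26520*(11449 - 25567380) = 26520*(-25555931) = -677743290120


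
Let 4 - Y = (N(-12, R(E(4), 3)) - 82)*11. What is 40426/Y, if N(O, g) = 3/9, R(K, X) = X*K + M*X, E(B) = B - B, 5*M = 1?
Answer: 121278/2707 ≈ 44.802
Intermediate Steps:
M = ⅕ (M = (⅕)*1 = ⅕ ≈ 0.20000)
E(B) = 0
R(K, X) = X/5 + K*X (R(K, X) = X*K + X/5 = K*X + X/5 = X/5 + K*X)
N(O, g) = ⅓ (N(O, g) = 3*(⅑) = ⅓)
Y = 2707/3 (Y = 4 - (⅓ - 82)*11 = 4 - (-245)*11/3 = 4 - 1*(-2695/3) = 4 + 2695/3 = 2707/3 ≈ 902.33)
40426/Y = 40426/(2707/3) = 40426*(3/2707) = 121278/2707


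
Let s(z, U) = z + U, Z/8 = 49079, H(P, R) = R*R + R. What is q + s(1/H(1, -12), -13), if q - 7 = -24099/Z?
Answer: -78438245/12956856 ≈ -6.0538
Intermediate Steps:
H(P, R) = R + R**2 (H(P, R) = R**2 + R = R + R**2)
Z = 392632 (Z = 8*49079 = 392632)
s(z, U) = U + z
q = 2724325/392632 (q = 7 - 24099/392632 = 2724325/392632 ≈ 6.9386)
q + s(1/H(1, -12), -13) = 2724325/392632 + (-13 + 1/(-12*(1 - 12))) = 2724325/392632 + (-13 + 1/(-12*(-11))) = 2724325/392632 + (-13 + 1/132) = 2724325/392632 - 1715/132 = -78438245/12956856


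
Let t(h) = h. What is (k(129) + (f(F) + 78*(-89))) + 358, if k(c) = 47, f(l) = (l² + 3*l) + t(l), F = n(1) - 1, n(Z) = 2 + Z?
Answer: -6525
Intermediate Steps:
F = 2 (F = (2 + 1) - 1 = 3 - 1 = 2)
f(l) = l² + 4*l (f(l) = (l² + 3*l) + l = l² + 4*l)
(k(129) + (f(F) + 78*(-89))) + 358 = (47 + (2*(4 + 2) + 78*(-89))) + 358 = (47 + (2*6 - 6942)) + 358 = (47 + (12 - 6942)) + 358 = (47 - 6930) + 358 = -6883 + 358 = -6525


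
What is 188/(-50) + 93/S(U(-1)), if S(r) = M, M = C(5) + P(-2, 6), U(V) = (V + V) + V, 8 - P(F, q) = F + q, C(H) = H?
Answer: 493/75 ≈ 6.5733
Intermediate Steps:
P(F, q) = 8 - F - q (P(F, q) = 8 - (F + q) = 8 + (-F - q) = 8 - F - q)
U(V) = 3*V (U(V) = 2*V + V = 3*V)
M = 9 (M = 5 + (8 - 1*(-2) - 1*6) = 5 + (8 + 2 - 6) = 5 + 4 = 9)
S(r) = 9
188/(-50) + 93/S(U(-1)) = 188/(-50) + 93/9 = 188*(-1/50) + 93*(⅑) = -94/25 + 31/3 = 493/75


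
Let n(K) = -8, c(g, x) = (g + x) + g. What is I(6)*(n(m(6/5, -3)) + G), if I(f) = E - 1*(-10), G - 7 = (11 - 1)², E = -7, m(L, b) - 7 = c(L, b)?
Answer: 297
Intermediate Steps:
c(g, x) = x + 2*g
m(L, b) = 7 + b + 2*L (m(L, b) = 7 + (b + 2*L) = 7 + b + 2*L)
G = 107 (G = 7 + (11 - 1)² = 7 + 10² = 7 + 100 = 107)
I(f) = 3 (I(f) = -7 - 1*(-10) = -7 + 10 = 3)
I(6)*(n(m(6/5, -3)) + G) = 3*(-8 + 107) = 3*99 = 297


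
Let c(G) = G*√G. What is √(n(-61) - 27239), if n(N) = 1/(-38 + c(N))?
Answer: √(-27239 + 1/(-38 - 61*I*√61)) ≈ 0.e-5 + 165.04*I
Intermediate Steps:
c(G) = G^(3/2)
n(N) = 1/(-38 + N^(3/2))
√(n(-61) - 27239) = √(1/(-38 + (-61)^(3/2)) - 27239) = √(1/(-38 - 61*I*√61) - 27239) = √(-27239 + 1/(-38 - 61*I*√61))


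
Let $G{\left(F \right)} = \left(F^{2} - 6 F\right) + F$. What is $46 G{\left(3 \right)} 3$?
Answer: $-828$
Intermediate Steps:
$G{\left(F \right)} = F^{2} - 5 F$
$46 G{\left(3 \right)} 3 = 46 \cdot 3 \left(-5 + 3\right) 3 = 46 \cdot 3 \left(-2\right) 3 = 46 \left(-6\right) 3 = \left(-276\right) 3 = -828$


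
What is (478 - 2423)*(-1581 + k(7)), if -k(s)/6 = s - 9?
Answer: 3051705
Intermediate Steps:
k(s) = 54 - 6*s (k(s) = -6*(s - 9) = -6*(-9 + s) = 54 - 6*s)
(478 - 2423)*(-1581 + k(7)) = (478 - 2423)*(-1581 + (54 - 6*7)) = -1945*(-1581 + (54 - 42)) = -1945*(-1581 + 12) = -1945*(-1569) = 3051705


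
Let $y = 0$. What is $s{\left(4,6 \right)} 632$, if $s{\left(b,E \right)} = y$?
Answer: $0$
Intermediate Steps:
$s{\left(b,E \right)} = 0$
$s{\left(4,6 \right)} 632 = 0 \cdot 632 = 0$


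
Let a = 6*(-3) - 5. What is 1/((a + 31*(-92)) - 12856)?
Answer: -1/15731 ≈ -6.3569e-5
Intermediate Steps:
a = -23 (a = -18 - 5 = -23)
1/((a + 31*(-92)) - 12856) = 1/((-23 + 31*(-92)) - 12856) = 1/((-23 - 2852) - 12856) = 1/(-2875 - 12856) = 1/(-15731) = -1/15731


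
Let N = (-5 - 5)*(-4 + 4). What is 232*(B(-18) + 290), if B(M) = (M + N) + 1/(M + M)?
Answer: 567878/9 ≈ 63098.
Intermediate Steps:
N = 0 (N = -10*0 = 0)
B(M) = M + 1/(2*M) (B(M) = (M + 0) + 1/(M + M) = M + 1/(2*M))
232*(B(-18) + 290) = 232*((-18 + (½)/(-18)) + 290) = 232*((-18 + (½)*(-1/18)) + 290) = 232*((-18 - 1/36) + 290) = 232*(-649/36 + 290) = 232*(9791/36) = 567878/9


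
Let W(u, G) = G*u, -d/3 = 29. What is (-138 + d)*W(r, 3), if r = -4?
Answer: 2700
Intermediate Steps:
d = -87 (d = -3*29 = -87)
(-138 + d)*W(r, 3) = (-138 - 87)*(3*(-4)) = -225*(-12) = 2700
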